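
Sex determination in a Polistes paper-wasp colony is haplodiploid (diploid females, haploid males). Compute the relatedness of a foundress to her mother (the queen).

One meiotic link between diploid queen and diploid daughter: r = 1/2.

0.5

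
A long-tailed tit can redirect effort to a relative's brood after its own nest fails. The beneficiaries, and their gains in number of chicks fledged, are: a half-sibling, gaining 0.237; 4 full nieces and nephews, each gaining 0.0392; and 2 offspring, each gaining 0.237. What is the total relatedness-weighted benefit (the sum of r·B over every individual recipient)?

r to a half-sibling = 1/4 (half-sibs share one parent — one path of length 2: r = (1/2)^2 = 1/4).
r to a full niece or nephew = 0.25 (full aunt/uncle↔niece/nephew: two paths of length 3 through the shared grandparent pair: r = 2·(1/2)^3 = 1/4).
r to an offspring = 0.5 (one parent–offspring link: r = (1/2)^1 = 1/2).
Summing one r·B term per recipient: 1·0.25·0.237 + 4·0.25·0.0392 + 2·0.5·0.237 = 0.33545.

0.33545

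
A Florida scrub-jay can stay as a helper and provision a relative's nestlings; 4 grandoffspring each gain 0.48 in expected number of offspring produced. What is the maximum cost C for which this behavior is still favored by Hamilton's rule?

r to a grandoffspring = 1/4 (two parent–offspring links: r = (1/2)^2 = 1/4).
Hamilton's rule: n·r·B > C, so the trait is favored while C < n·r·B = 4·0.25·0.48 = 0.48.

0.48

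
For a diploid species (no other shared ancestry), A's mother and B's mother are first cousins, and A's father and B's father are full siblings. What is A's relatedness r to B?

0.15625

Relatedness sums over independent paths through distinct common ancestors.
A and B are related in two ways: second cousins through their mothers (r = 1/32) and first cousins through their fathers (r = 1/8).
r = 1/32 + 1/8 = 5/32 = 0.15625.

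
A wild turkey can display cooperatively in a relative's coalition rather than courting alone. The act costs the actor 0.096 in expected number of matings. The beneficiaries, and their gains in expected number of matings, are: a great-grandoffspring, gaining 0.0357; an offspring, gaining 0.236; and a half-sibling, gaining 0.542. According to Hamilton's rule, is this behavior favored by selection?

Hamilton's rule: the trait is favored when the sum of r·B over every recipient exceeds the actor's cost C.
r to a great-grandoffspring = 1/8 (three parent–offspring links: r = (1/2)^3 = 1/8).
r to an offspring = 0.5 (one parent–offspring link: r = (1/2)^1 = 1/2).
r to a half-sibling = 0.25 (half-sibs share one parent — one path of length 2: r = (1/2)^2 = 1/4).
Summing one r·B term per recipient: 1·0.125·0.0357 + 1·0.5·0.236 + 1·0.25·0.542 = 0.2579625.
0.2579625 > 0.096: the indirect benefit exceeds the cost.

Yes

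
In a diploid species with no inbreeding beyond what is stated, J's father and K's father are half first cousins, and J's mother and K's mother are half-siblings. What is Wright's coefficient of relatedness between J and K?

0.078125

With two independent routes of shared ancestry, r is the sum of the two contributions.
J and K are related in two ways: half second cousins through their fathers (r = 1/64) and half first cousins through their mothers (r = 1/16).
r = 1/64 + 1/16 = 5/64 = 0.078125.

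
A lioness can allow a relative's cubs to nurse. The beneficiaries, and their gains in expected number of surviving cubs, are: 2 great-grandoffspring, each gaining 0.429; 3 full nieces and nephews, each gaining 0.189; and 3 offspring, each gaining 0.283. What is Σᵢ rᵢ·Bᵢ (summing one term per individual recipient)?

0.6735

r to a great-grandoffspring = 1/8 (three parent–offspring links: r = (1/2)^3 = 1/8).
r to a full niece or nephew = 1/4 (full aunt/uncle↔niece/nephew: two paths of length 3 through the shared grandparent pair: r = 2·(1/2)^3 = 1/4).
r to an offspring = 0.5 (one parent–offspring link: r = (1/2)^1 = 1/2).
Summing one r·B term per recipient: 2·0.125·0.429 + 3·0.25·0.189 + 3·0.5·0.283 = 0.6735.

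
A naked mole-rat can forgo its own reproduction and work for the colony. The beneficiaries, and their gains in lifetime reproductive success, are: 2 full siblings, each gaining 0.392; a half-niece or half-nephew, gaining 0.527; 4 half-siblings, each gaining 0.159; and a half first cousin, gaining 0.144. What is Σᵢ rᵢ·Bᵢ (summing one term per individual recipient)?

0.625875

r to a full sibling = 1/2 (full sibs share both parents — two paths of length 2: r = 2·(1/2)^2 = 1/2).
r to a half-niece or half-nephew = 1/8 (half-aunt/uncle↔niece/nephew: one path of length 3: r = (1/2)^3 = 1/8).
r to a half-sibling = 0.25 (half-sibs share one parent — one path of length 2: r = (1/2)^2 = 1/4).
r to a half first cousin = 0.0625 (half first cousins share one grandparent — one path of length 4: r = (1/2)^4 = 1/16).
Summing one r·B term per recipient: 2·0.5·0.392 + 1·0.125·0.527 + 4·0.25·0.159 + 1·0.0625·0.144 = 0.625875.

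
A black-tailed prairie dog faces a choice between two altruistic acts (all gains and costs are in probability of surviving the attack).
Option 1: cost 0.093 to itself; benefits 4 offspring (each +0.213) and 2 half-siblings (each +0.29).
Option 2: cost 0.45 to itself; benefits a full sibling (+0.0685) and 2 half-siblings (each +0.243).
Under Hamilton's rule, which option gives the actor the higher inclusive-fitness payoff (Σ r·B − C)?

Option 1: r to an offspring = 0.5.
Option 1: r to a half-sibling = 0.25.
Option 1: Σ r·B − C = (4·0.5·0.213 + 2·0.25·0.29) − 0.093 = 0.478.
Option 2: r to a full sibling = 0.5.
Option 2: r to a half-sibling = 0.25.
Option 2: Σ r·B − C = (1·0.5·0.0685 + 2·0.25·0.243) − 0.45 = -0.29425.
Option 1 has the higher net inclusive-fitness payoff.

Option 1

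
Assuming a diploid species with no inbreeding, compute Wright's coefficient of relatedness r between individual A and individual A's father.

Each parent–offspring link contributes a factor of 1/2, and independent paths through distinct common ancestors add.
One parent–offspring link: r = (1/2)^1 = 1/2.

0.5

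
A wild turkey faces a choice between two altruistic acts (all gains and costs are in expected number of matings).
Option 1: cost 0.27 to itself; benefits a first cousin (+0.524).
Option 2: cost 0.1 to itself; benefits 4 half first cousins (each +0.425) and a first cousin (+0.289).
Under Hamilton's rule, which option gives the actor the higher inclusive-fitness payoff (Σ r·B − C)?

Option 2

Option 1: r to a first cousin = 0.125.
Option 1: Σ r·B − C = (1·0.125·0.524) − 0.27 = -0.2045.
Option 2: r to a half first cousin = 0.0625.
Option 2: r to a first cousin = 0.125.
Option 2: Σ r·B − C = (4·0.0625·0.425 + 1·0.125·0.289) − 0.1 = 0.042375.
Option 2 has the higher net inclusive-fitness payoff.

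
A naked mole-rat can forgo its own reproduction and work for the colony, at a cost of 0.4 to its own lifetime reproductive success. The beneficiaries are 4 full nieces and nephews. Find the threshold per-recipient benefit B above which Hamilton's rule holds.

r to a full niece or nephew = 0.25 (full aunt/uncle↔niece/nephew: two paths of length 3 through the shared grandparent pair: r = 2·(1/2)^3 = 1/4).
Hamilton's rule with n recipients of equal r: n·r·B > C, so B > C/(n·r) = 0.4/(4·0.25) = 0.4.

0.4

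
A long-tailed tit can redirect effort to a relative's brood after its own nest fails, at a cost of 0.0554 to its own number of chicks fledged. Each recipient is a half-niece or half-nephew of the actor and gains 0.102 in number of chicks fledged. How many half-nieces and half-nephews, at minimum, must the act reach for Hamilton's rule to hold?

r to a half-niece or half-nephew = 0.125 (half-aunt/uncle↔niece/nephew: one path of length 3: r = (1/2)^3 = 1/8).
Hamilton's rule: n·r·B > C  ⇒  n > C/(r·B) = 0.0554/(0.125·0.102) = 4.345.
The smallest integer exceeding 4.345 is 5.

5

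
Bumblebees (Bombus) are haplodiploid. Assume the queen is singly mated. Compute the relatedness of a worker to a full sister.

0.75

Haplodiploid full sisters inherit their father's entire haploid genome identically (contributing 1/2) and on average half of their mother's contribution (1/2 · 1/2 = 1/4); r = 1/2 + 1/4 = 3/4.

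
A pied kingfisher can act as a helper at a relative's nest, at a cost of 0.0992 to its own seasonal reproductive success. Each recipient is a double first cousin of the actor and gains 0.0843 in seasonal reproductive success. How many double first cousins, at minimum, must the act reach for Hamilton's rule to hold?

r to a double first cousin = 1/4 (double first cousins share both grandparent pairs — four paths of length 4: r = 4·(1/2)^4 = 1/4).
Hamilton's rule: n·r·B > C  ⇒  n > C/(r·B) = 0.0992/(0.25·0.0843) = 4.707.
The smallest integer exceeding 4.707 is 5.

5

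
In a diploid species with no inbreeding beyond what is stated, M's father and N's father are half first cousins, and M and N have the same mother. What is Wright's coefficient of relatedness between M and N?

0.265625

With two independent routes of shared ancestry, r is the sum of the two contributions.
M and N are related in two ways: half second cousins through their fathers (r = 1/64) and half-sibs through their shared mother (r = 1/4).
r = 1/64 + 1/4 = 0.265625.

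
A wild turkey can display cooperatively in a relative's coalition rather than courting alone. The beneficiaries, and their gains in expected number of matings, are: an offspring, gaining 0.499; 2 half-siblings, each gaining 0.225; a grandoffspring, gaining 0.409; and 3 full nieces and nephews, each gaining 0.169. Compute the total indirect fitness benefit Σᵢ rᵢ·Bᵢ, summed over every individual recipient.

0.591

r to an offspring = 0.5 (one parent–offspring link: r = (1/2)^1 = 1/2).
r to a half-sibling = 1/4 (half-sibs share one parent — one path of length 2: r = (1/2)^2 = 1/4).
r to a grandoffspring = 0.25 (two parent–offspring links: r = (1/2)^2 = 1/4).
r to a full niece or nephew = 0.25 (full aunt/uncle↔niece/nephew: two paths of length 3 through the shared grandparent pair: r = 2·(1/2)^3 = 1/4).
Summing one r·B term per recipient: 1·0.5·0.499 + 2·0.25·0.225 + 1·0.25·0.409 + 3·0.25·0.169 = 0.591.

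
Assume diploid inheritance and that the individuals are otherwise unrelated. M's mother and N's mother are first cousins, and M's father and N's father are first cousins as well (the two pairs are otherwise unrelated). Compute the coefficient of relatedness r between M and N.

0.0625

Wright's path rule: contributions from independent ancestry routes add.
M and N are related in two ways: second cousins through their mothers (r = 1/32) and second cousins through their fathers (r = 1/32).
r = 1/32 + 1/32 = 0.0625.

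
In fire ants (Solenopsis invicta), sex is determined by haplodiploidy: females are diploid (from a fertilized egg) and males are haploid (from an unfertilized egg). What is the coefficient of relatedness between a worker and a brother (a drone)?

0.25

Her haploid brother carries none of their father's genes and a random half of their mother's genome; that half matches the maternal half of her own genome with probability 1/2: r = 1/2 · 1/2 = 1/4.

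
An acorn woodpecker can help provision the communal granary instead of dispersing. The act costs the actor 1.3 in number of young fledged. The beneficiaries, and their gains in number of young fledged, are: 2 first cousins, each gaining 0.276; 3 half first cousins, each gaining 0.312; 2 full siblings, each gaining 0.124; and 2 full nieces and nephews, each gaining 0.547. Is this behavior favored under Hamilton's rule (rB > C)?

Hamilton's rule: the trait is favored when the sum of r·B over every recipient exceeds the actor's cost C.
r to a first cousin = 1/8 (first cousins share one grandparent pair — two paths of length 4: r = 2·(1/2)^4 = 1/8).
r to a half first cousin = 0.0625 (half first cousins share one grandparent — one path of length 4: r = (1/2)^4 = 1/16).
r to a full sibling = 1/2 (full sibs share both parents — two paths of length 2: r = 2·(1/2)^2 = 1/2).
r to a full niece or nephew = 1/4 (full aunt/uncle↔niece/nephew: two paths of length 3 through the shared grandparent pair: r = 2·(1/2)^3 = 1/4).
Summing one r·B term per recipient: 2·0.125·0.276 + 3·0.0625·0.312 + 2·0.5·0.124 + 2·0.25·0.547 = 0.525.
0.525 < 1.3: the indirect benefit is less than the cost.

No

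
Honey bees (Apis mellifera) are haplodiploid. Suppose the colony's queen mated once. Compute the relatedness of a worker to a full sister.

Haplodiploid full sisters inherit their father's entire haploid genome identically (contributing 1/2) and on average half of their mother's contribution (1/2 · 1/2 = 1/4); r = 1/2 + 1/4 = 3/4.

0.75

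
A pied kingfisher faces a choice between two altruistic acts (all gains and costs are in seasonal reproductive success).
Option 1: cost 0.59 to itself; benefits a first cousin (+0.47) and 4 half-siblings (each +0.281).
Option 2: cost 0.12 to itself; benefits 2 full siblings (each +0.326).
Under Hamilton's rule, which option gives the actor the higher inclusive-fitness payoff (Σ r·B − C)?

Option 2

Option 1: r to a first cousin = 0.125.
Option 1: r to a half-sibling = 0.25.
Option 1: Σ r·B − C = (1·0.125·0.47 + 4·0.25·0.281) − 0.59 = -0.25025.
Option 2: r to a full sibling = 0.5.
Option 2: Σ r·B − C = (2·0.5·0.326) − 0.12 = 0.206.
Option 2 has the higher net inclusive-fitness payoff.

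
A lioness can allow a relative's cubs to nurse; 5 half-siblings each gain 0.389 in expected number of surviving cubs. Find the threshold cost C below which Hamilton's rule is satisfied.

0.48625

r to a half-sibling = 0.25 (half-sibs share one parent — one path of length 2: r = (1/2)^2 = 1/4).
Hamilton's rule: n·r·B > C, so the trait is favored while C < n·r·B = 5·0.25·0.389 = 0.48625.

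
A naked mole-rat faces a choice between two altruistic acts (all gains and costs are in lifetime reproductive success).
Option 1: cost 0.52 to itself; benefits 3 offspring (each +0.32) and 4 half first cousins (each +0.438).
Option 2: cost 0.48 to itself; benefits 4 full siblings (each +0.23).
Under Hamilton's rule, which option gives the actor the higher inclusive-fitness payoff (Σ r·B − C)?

Option 1: r to an offspring = 0.5.
Option 1: r to a half first cousin = 0.0625.
Option 1: Σ r·B − C = (3·0.5·0.32 + 4·0.0625·0.438) − 0.52 = 0.0695.
Option 2: r to a full sibling = 0.5.
Option 2: Σ r·B − C = (4·0.5·0.23) − 0.48 = -0.02.
Option 1 has the higher net inclusive-fitness payoff.

Option 1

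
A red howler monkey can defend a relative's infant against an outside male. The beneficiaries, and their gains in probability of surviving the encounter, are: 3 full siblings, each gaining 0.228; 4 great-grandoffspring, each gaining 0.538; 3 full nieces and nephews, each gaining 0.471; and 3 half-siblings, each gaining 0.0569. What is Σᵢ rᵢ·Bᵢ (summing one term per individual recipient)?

r to a full sibling = 0.5 (full sibs share both parents — two paths of length 2: r = 2·(1/2)^2 = 1/2).
r to a great-grandoffspring = 1/8 (three parent–offspring links: r = (1/2)^3 = 1/8).
r to a full niece or nephew = 1/4 (full aunt/uncle↔niece/nephew: two paths of length 3 through the shared grandparent pair: r = 2·(1/2)^3 = 1/4).
r to a half-sibling = 0.25 (half-sibs share one parent — one path of length 2: r = (1/2)^2 = 1/4).
Summing one r·B term per recipient: 3·0.5·0.228 + 4·0.125·0.538 + 3·0.25·0.471 + 3·0.25·0.0569 = 1.006925.

1.006925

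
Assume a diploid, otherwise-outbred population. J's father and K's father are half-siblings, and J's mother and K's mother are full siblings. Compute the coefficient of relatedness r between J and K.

Independent pedigree routes through distinct common ancestors add.
J and K are related in two ways: half first cousins through their fathers (r = 1/16) and first cousins through their mothers (r = 1/8).
r = 1/16 + 1/8 = 3/16 = 0.1875.

0.1875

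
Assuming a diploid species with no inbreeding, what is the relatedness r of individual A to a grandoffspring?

Each parent–offspring link contributes a factor of 1/2, and independent paths through distinct common ancestors add.
Two parent–offspring links: r = (1/2)^2 = 1/4.

0.25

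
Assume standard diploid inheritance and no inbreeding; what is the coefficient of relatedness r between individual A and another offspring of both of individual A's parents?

0.5

Each parent–offspring link contributes a factor of 1/2, and independent paths through distinct common ancestors add.
Full sibs share both parents — two paths of length 2: r = 2·(1/2)^2 = 1/2.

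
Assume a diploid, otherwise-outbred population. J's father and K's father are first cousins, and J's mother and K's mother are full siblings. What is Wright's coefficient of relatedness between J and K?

0.15625

With two independent routes of shared ancestry, r is the sum of the two contributions.
J and K are related in two ways: second cousins through their fathers (r = 1/32) and first cousins through their mothers (r = 1/8).
r = 1/32 + 1/8 = 0.15625.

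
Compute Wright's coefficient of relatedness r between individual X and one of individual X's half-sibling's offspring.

Each parent–offspring link contributes a factor of 1/2, and independent paths through distinct common ancestors add.
Half-aunt/uncle↔niece/nephew: one path of length 3: r = (1/2)^3 = 1/8.

0.125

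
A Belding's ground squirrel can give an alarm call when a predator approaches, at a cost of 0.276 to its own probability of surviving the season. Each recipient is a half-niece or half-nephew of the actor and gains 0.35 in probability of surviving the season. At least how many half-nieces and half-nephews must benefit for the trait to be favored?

7

r to a half-niece or half-nephew = 0.125 (half-aunt/uncle↔niece/nephew: one path of length 3: r = (1/2)^3 = 1/8).
Hamilton's rule: n·r·B > C  ⇒  n > C/(r·B) = 0.276/(0.125·0.35) = 6.309.
The smallest integer exceeding 6.309 is 7.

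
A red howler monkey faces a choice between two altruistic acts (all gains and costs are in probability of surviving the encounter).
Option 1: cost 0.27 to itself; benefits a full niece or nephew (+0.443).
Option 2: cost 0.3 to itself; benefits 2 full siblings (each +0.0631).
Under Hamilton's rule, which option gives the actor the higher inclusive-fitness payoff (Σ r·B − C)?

Option 1

Option 1: r to a full niece or nephew = 0.25.
Option 1: Σ r·B − C = (1·0.25·0.443) − 0.27 = -0.15925.
Option 2: r to a full sibling = 0.5.
Option 2: Σ r·B − C = (2·0.5·0.0631) − 0.3 = -0.2369.
Option 1 has the higher net inclusive-fitness payoff.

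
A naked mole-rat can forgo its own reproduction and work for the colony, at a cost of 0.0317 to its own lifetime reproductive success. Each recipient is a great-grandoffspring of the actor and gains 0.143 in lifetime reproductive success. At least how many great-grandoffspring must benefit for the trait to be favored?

2

r to a great-grandoffspring = 0.125 (three parent–offspring links: r = (1/2)^3 = 1/8).
Hamilton's rule: n·r·B > C  ⇒  n > C/(r·B) = 0.0317/(0.125·0.143) = 1.773.
The smallest integer exceeding 1.773 is 2.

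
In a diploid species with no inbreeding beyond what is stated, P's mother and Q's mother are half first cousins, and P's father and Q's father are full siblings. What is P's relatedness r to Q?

Wright's path rule: contributions from independent ancestry routes add.
P and Q are related in two ways: half second cousins through their mothers (r = 1/64) and first cousins through their fathers (r = 1/8).
r = 1/64 + 1/8 = 0.140625.

0.140625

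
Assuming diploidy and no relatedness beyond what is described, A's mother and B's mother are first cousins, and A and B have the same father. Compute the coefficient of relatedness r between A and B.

0.28125

Wright's path rule: contributions from independent ancestry routes add.
A and B are related in two ways: second cousins through their mothers (r = 1/32) and half-sibs through their shared father (r = 1/4).
r = 1/32 + 1/4 = 0.28125.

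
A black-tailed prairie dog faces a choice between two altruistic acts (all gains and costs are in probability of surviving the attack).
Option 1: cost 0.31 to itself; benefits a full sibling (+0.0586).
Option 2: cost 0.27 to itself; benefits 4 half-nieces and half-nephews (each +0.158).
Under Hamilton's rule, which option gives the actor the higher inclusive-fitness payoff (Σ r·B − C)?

Option 2

Option 1: r to a full sibling = 0.5.
Option 1: Σ r·B − C = (1·0.5·0.0586) − 0.31 = -0.2807.
Option 2: r to a half-niece or half-nephew = 0.125.
Option 2: Σ r·B − C = (4·0.125·0.158) − 0.27 = -0.191.
Option 2 has the higher net inclusive-fitness payoff.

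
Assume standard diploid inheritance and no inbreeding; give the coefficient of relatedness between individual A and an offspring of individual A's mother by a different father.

0.25

Each parent–offspring link contributes a factor of 1/2, and independent paths through distinct common ancestors add.
Half-sibs share one parent — one path of length 2: r = (1/2)^2 = 1/4.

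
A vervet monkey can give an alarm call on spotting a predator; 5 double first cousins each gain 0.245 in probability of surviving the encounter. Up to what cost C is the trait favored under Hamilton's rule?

r to a double first cousin = 1/4 (double first cousins share both grandparent pairs — four paths of length 4: r = 4·(1/2)^4 = 1/4).
Hamilton's rule: n·r·B > C, so the trait is favored while C < n·r·B = 5·0.25·0.245 = 0.30625.

0.30625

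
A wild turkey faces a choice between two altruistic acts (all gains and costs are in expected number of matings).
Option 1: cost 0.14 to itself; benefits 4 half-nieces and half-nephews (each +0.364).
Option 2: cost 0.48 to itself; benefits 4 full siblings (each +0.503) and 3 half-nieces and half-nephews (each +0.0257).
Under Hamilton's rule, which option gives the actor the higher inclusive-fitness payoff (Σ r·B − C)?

Option 2

Option 1: r to a half-niece or half-nephew = 0.125.
Option 1: Σ r·B − C = (4·0.125·0.364) − 0.14 = 0.042.
Option 2: r to a full sibling = 0.5.
Option 2: r to a half-niece or half-nephew = 0.125.
Option 2: Σ r·B − C = (4·0.5·0.503 + 3·0.125·0.0257) − 0.48 = 0.5356375.
Option 2 has the higher net inclusive-fitness payoff.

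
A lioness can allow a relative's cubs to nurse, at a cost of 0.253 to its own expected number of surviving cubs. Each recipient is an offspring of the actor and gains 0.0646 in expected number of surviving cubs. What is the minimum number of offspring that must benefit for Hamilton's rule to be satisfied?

8

r to an offspring = 1/2 (one parent–offspring link: r = (1/2)^1 = 1/2).
Hamilton's rule: n·r·B > C  ⇒  n > C/(r·B) = 0.253/(0.5·0.0646) = 7.833.
The smallest integer exceeding 7.833 is 8.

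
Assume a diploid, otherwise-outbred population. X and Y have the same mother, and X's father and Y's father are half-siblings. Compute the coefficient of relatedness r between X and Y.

Wright's path rule: contributions from independent ancestry routes add.
X and Y are related in two ways: half-sibs through their shared mother (r = 1/4) and half first cousins through their fathers (r = 1/16).
r = 1/4 + 1/16 = 0.3125.

0.3125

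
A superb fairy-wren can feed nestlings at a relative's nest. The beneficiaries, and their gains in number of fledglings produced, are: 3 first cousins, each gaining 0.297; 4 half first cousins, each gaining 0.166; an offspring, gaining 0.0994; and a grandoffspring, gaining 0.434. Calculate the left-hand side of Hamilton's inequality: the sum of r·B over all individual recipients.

r to a first cousin = 1/8 (first cousins share one grandparent pair — two paths of length 4: r = 2·(1/2)^4 = 1/8).
r to a half first cousin = 0.0625 (half first cousins share one grandparent — one path of length 4: r = (1/2)^4 = 1/16).
r to an offspring = 1/2 (one parent–offspring link: r = (1/2)^1 = 1/2).
r to a grandoffspring = 0.25 (two parent–offspring links: r = (1/2)^2 = 1/4).
Summing one r·B term per recipient: 3·0.125·0.297 + 4·0.0625·0.166 + 1·0.5·0.0994 + 1·0.25·0.434 = 0.311075.

0.311075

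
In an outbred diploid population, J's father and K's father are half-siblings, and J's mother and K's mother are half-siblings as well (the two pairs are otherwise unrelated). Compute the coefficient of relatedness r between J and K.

0.125

Relatedness sums over independent paths through distinct common ancestors.
J and K are related in two ways: half first cousins through their fathers (r = 1/16) and half first cousins through their mothers (r = 1/16).
r = 1/16 + 1/16 = 1/8 = 0.125.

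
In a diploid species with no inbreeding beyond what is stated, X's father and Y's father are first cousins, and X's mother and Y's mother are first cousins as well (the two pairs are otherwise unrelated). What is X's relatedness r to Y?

0.0625

Relatedness sums over independent paths through distinct common ancestors.
X and Y are related in two ways: second cousins through their fathers (r = 1/32) and second cousins through their mothers (r = 1/32).
r = 1/32 + 1/32 = 0.0625.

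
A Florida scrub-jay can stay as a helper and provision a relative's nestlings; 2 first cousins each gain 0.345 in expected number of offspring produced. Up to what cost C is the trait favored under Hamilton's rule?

r to a first cousin = 1/8 (first cousins share one grandparent pair — two paths of length 4: r = 2·(1/2)^4 = 1/8).
Hamilton's rule: n·r·B > C, so the trait is favored while C < n·r·B = 2·0.125·0.345 = 0.08625.

0.08625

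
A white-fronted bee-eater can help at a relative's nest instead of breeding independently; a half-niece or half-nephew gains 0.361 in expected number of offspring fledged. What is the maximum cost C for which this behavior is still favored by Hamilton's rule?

0.045125

r to a half-niece or half-nephew = 0.125 (half-aunt/uncle↔niece/nephew: one path of length 3: r = (1/2)^3 = 1/8).
Hamilton's rule: n·r·B > C, so the trait is favored while C < n·r·B = 1·0.125·0.361 = 0.045125.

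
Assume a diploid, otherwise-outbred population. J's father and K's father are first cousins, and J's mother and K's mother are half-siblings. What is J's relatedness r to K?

Relatedness sums over independent paths through distinct common ancestors.
J and K are related in two ways: second cousins through their fathers (r = 1/32) and half first cousins through their mothers (r = 1/16).
r = 1/32 + 1/16 = 0.09375.

0.09375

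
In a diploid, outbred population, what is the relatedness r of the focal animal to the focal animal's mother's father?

0.25

Each parent–offspring link contributes a factor of 1/2, and independent paths through distinct common ancestors add.
Two parent–offspring links: r = (1/2)^2 = 1/4.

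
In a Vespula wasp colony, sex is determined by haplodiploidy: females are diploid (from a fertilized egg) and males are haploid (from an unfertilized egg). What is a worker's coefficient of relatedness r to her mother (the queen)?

0.5

One meiotic link between diploid queen and diploid daughter: r = 1/2.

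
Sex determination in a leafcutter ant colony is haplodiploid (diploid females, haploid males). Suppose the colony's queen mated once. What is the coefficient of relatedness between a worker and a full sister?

Haplodiploid full sisters inherit their father's entire haploid genome identically (contributing 1/2) and on average half of their mother's contribution (1/2 · 1/2 = 1/4); r = 1/2 + 1/4 = 3/4.

0.75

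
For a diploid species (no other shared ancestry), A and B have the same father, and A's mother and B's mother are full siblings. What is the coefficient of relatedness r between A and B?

0.375

With two independent routes of shared ancestry, r is the sum of the two contributions.
A and B are related in two ways: half-sibs through their shared father (r = 1/4) and first cousins through their mothers (r = 1/8).
r = 1/4 + 1/8 = 0.375.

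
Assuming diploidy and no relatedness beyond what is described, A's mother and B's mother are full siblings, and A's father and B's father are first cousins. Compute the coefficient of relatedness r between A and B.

0.15625

Relatedness sums over independent paths through distinct common ancestors.
A and B are related in two ways: first cousins through their mothers (r = 1/8) and second cousins through their fathers (r = 1/32).
r = 1/8 + 1/32 = 0.15625.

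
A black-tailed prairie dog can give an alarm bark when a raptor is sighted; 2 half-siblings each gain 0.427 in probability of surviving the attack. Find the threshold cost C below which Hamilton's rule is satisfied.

r to a half-sibling = 1/4 (half-sibs share one parent — one path of length 2: r = (1/2)^2 = 1/4).
Hamilton's rule: n·r·B > C, so the trait is favored while C < n·r·B = 2·0.25·0.427 = 0.2135.

0.2135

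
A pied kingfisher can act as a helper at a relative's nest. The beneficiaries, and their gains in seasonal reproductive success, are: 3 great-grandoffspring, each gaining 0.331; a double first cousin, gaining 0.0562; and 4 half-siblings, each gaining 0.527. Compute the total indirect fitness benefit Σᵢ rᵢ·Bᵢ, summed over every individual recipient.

r to a great-grandoffspring = 1/8 (three parent–offspring links: r = (1/2)^3 = 1/8).
r to a double first cousin = 0.25 (double first cousins share both grandparent pairs — four paths of length 4: r = 4·(1/2)^4 = 1/4).
r to a half-sibling = 0.25 (half-sibs share one parent — one path of length 2: r = (1/2)^2 = 1/4).
Summing one r·B term per recipient: 3·0.125·0.331 + 1·0.25·0.0562 + 4·0.25·0.527 = 0.665175.

0.665175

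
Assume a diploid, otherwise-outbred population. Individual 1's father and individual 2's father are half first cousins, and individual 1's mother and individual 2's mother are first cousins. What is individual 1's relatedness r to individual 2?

0.046875

Independent pedigree routes through distinct common ancestors add.
Individual 1 and individual 2 are related in two ways: half second cousins through their fathers (r = 1/64) and second cousins through their mothers (r = 1/32).
r = 1/64 + 1/32 = 3/64 = 0.046875.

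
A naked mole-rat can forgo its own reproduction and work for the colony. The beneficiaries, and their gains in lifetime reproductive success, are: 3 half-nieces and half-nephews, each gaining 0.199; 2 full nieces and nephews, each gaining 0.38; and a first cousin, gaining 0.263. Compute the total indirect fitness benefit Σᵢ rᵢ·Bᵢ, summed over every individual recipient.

0.2975

r to a half-niece or half-nephew = 0.125 (half-aunt/uncle↔niece/nephew: one path of length 3: r = (1/2)^3 = 1/8).
r to a full niece or nephew = 0.25 (full aunt/uncle↔niece/nephew: two paths of length 3 through the shared grandparent pair: r = 2·(1/2)^3 = 1/4).
r to a first cousin = 1/8 (first cousins share one grandparent pair — two paths of length 4: r = 2·(1/2)^4 = 1/8).
Summing one r·B term per recipient: 3·0.125·0.199 + 2·0.25·0.38 + 1·0.125·0.263 = 0.2975.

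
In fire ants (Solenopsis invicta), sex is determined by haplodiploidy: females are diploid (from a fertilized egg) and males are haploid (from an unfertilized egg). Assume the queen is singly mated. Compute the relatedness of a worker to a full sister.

Haplodiploid full sisters inherit their father's entire haploid genome identically (contributing 1/2) and on average half of their mother's contribution (1/2 · 1/2 = 1/4); r = 1/2 + 1/4 = 3/4.

0.75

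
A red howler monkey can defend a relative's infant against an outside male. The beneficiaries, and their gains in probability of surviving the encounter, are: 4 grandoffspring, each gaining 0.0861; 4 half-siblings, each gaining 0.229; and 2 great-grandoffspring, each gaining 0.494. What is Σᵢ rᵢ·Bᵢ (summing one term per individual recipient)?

r to a grandoffspring = 0.25 (two parent–offspring links: r = (1/2)^2 = 1/4).
r to a half-sibling = 0.25 (half-sibs share one parent — one path of length 2: r = (1/2)^2 = 1/4).
r to a great-grandoffspring = 0.125 (three parent–offspring links: r = (1/2)^3 = 1/8).
Summing one r·B term per recipient: 4·0.25·0.0861 + 4·0.25·0.229 + 2·0.125·0.494 = 0.4386.

0.4386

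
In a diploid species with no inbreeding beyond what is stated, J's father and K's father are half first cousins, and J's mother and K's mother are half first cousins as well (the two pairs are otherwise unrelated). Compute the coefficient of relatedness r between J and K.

Wright's path rule: contributions from independent ancestry routes add.
J and K are related in two ways: half second cousins through their fathers (r = 1/64) and half second cousins through their mothers (r = 1/64).
r = 1/64 + 1/64 = 1/32 = 0.03125.

0.03125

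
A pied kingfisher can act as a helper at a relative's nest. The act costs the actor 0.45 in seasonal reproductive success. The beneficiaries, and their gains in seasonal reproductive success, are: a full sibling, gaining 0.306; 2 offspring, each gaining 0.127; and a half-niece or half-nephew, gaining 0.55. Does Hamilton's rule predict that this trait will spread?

Hamilton's rule: the trait is favored when the sum of r·B over every recipient exceeds the actor's cost C.
r to a full sibling = 0.5 (full sibs share both parents — two paths of length 2: r = 2·(1/2)^2 = 1/2).
r to an offspring = 1/2 (one parent–offspring link: r = (1/2)^1 = 1/2).
r to a half-niece or half-nephew = 1/8 (half-aunt/uncle↔niece/nephew: one path of length 3: r = (1/2)^3 = 1/8).
Summing one r·B term per recipient: 1·0.5·0.306 + 2·0.5·0.127 + 1·0.125·0.55 = 0.34875.
0.34875 < 0.45: the indirect benefit is less than the cost.

No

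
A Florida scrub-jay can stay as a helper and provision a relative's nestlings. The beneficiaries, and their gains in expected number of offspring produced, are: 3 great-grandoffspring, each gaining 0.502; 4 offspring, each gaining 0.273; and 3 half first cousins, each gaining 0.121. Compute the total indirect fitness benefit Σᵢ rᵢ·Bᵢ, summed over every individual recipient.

r to a great-grandoffspring = 1/8 (three parent–offspring links: r = (1/2)^3 = 1/8).
r to an offspring = 0.5 (one parent–offspring link: r = (1/2)^1 = 1/2).
r to a half first cousin = 1/16 (half first cousins share one grandparent — one path of length 4: r = (1/2)^4 = 1/16).
Summing one r·B term per recipient: 3·0.125·0.502 + 4·0.5·0.273 + 3·0.0625·0.121 = 0.7569375.

0.7569375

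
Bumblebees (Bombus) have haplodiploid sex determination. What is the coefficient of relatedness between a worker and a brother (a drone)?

Her haploid brother carries none of their father's genes and a random half of their mother's genome; that half matches the maternal half of her own genome with probability 1/2: r = 1/2 · 1/2 = 1/4.

0.25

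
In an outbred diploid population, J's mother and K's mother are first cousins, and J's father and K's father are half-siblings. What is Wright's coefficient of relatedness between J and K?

0.09375

Relatedness sums over independent paths through distinct common ancestors.
J and K are related in two ways: second cousins through their mothers (r = 1/32) and half first cousins through their fathers (r = 1/16).
r = 1/32 + 1/16 = 3/32 = 0.09375.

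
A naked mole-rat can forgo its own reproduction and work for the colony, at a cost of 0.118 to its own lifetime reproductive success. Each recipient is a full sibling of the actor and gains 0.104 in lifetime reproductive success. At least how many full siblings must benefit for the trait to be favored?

r to a full sibling = 1/2 (full sibs share both parents — two paths of length 2: r = 2·(1/2)^2 = 1/2).
Hamilton's rule: n·r·B > C  ⇒  n > C/(r·B) = 0.118/(0.5·0.104) = 2.269.
The smallest integer exceeding 2.269 is 3.

3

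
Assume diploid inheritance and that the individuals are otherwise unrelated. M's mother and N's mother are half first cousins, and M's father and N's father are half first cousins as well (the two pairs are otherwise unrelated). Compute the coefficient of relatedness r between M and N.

Independent pedigree routes through distinct common ancestors add.
M and N are related in two ways: half second cousins through their mothers (r = 1/64) and half second cousins through their fathers (r = 1/64).
r = 1/64 + 1/64 = 1/32 = 0.03125.

0.03125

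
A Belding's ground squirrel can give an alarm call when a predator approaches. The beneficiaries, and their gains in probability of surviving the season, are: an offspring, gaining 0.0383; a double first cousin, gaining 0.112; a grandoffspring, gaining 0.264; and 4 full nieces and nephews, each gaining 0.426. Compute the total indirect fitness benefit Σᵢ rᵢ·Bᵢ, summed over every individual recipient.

0.53915

r to an offspring = 0.5 (one parent–offspring link: r = (1/2)^1 = 1/2).
r to a double first cousin = 0.25 (double first cousins share both grandparent pairs — four paths of length 4: r = 4·(1/2)^4 = 1/4).
r to a grandoffspring = 0.25 (two parent–offspring links: r = (1/2)^2 = 1/4).
r to a full niece or nephew = 1/4 (full aunt/uncle↔niece/nephew: two paths of length 3 through the shared grandparent pair: r = 2·(1/2)^3 = 1/4).
Summing one r·B term per recipient: 1·0.5·0.0383 + 1·0.25·0.112 + 1·0.25·0.264 + 4·0.25·0.426 = 0.53915.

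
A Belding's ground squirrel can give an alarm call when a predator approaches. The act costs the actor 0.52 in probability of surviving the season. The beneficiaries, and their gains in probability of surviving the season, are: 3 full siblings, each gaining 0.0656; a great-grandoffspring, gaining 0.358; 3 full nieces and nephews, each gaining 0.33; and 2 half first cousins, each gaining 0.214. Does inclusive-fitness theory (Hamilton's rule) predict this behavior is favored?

No

Hamilton's rule: the trait is favored when the sum of r·B over every recipient exceeds the actor's cost C.
r to a full sibling = 0.5 (full sibs share both parents — two paths of length 2: r = 2·(1/2)^2 = 1/2).
r to a great-grandoffspring = 1/8 (three parent–offspring links: r = (1/2)^3 = 1/8).
r to a full niece or nephew = 0.25 (full aunt/uncle↔niece/nephew: two paths of length 3 through the shared grandparent pair: r = 2·(1/2)^3 = 1/4).
r to a half first cousin = 1/16 (half first cousins share one grandparent — one path of length 4: r = (1/2)^4 = 1/16).
Summing one r·B term per recipient: 3·0.5·0.0656 + 1·0.125·0.358 + 3·0.25·0.33 + 2·0.0625·0.214 = 0.4174.
0.4174 < 0.52: the indirect benefit is less than the cost.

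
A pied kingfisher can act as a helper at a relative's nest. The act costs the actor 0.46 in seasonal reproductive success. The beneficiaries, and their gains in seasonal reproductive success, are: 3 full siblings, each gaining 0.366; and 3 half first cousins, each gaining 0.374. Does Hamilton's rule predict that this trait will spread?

Hamilton's rule: the trait is favored when the sum of r·B over every recipient exceeds the actor's cost C.
r to a full sibling = 0.5 (full sibs share both parents — two paths of length 2: r = 2·(1/2)^2 = 1/2).
r to a half first cousin = 1/16 (half first cousins share one grandparent — one path of length 4: r = (1/2)^4 = 1/16).
Summing one r·B term per recipient: 3·0.5·0.366 + 3·0.0625·0.374 = 0.619125.
0.619125 > 0.46: the indirect benefit exceeds the cost.

Yes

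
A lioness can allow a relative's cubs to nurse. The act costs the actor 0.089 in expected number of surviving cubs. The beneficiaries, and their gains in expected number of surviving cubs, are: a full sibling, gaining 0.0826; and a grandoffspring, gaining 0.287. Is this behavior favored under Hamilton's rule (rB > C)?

Hamilton's rule: the trait is favored when the sum of r·B over every recipient exceeds the actor's cost C.
r to a full sibling = 1/2 (full sibs share both parents — two paths of length 2: r = 2·(1/2)^2 = 1/2).
r to a grandoffspring = 0.25 (two parent–offspring links: r = (1/2)^2 = 1/4).
Summing one r·B term per recipient: 1·0.5·0.0826 + 1·0.25·0.287 = 0.11305.
0.11305 > 0.089: the indirect benefit exceeds the cost.

Yes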